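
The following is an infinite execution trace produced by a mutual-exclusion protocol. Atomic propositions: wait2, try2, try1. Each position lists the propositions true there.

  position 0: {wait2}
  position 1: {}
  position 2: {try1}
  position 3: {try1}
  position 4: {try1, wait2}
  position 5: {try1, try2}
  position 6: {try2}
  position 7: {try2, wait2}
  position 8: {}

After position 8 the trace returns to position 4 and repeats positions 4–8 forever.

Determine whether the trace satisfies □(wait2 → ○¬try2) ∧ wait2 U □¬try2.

No

wait2 → ○¬try2 must hold at every position from 0 onward. It fails at position 4, so □(wait2 → ○¬try2) is false.
Positions where wait2 holds: 0, 4, 7.
Check ○¬try2 at each: 0→ok, 4→fails, 7→ok.
Walking from position 0: at position 1, □¬try2 has not yet held and wait2 fails, so wait2 U □¬try2 is false.
At position 0: □(wait2 → ○¬try2) is false; wait2 U □¬try2 is false; so □(wait2 → ○¬try2) ∧ wait2 U □¬try2 is false.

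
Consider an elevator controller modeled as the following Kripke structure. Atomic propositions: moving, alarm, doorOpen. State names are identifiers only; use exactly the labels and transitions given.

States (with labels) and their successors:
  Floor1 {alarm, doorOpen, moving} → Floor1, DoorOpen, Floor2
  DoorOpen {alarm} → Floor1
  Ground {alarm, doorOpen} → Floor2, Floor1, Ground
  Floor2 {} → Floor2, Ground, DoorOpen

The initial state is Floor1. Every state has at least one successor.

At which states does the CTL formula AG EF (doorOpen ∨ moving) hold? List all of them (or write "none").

States satisfying EF (doorOpen ∨ moving): {Floor1, DoorOpen, Ground, Floor2}.
States satisfying AG EF (doorOpen ∨ moving): {Floor1, DoorOpen, Ground, Floor2}.

{Floor1, DoorOpen, Ground, Floor2}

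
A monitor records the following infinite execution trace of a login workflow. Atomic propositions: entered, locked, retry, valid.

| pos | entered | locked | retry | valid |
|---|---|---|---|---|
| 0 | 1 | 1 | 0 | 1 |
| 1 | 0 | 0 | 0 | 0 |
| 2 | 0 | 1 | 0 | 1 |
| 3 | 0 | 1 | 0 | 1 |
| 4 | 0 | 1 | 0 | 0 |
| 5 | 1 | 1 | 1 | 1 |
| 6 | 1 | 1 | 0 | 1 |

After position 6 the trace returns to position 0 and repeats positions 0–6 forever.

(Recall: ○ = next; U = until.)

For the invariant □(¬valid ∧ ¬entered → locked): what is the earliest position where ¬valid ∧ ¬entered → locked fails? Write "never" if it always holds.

Check ¬valid ∧ ¬entered → locked at each position in order: 0 ✓.
At position 1 the labels are {}, so ¬valid ∧ ¬entered → locked is false there. This is the first violation.

1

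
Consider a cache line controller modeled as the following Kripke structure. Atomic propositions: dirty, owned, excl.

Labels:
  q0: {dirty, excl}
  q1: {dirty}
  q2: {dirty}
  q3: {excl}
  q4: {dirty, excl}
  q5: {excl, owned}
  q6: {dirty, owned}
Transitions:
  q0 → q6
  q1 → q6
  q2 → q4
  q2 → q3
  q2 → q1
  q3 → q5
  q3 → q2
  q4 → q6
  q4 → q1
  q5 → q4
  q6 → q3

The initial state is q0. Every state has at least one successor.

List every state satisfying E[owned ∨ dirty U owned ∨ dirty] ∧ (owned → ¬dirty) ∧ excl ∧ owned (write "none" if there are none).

States satisfying owned ∨ dirty: {q0, q1, q2, q4, q5, q6}.
States satisfying E[owned ∨ dirty U owned ∨ dirty]: {q0, q1, q2, q4, q5, q6}.
States satisfying ¬dirty: {q3, q5}.
States satisfying owned → ¬dirty: {q0, q1, q2, q3, q4, q5}.
States satisfying excl ∧ owned: {q5}.
States satisfying (owned → ¬dirty) ∧ excl ∧ owned: {q5}.
States satisfying E[owned ∨ dirty U owned ∨ dirty] ∧ (owned → ¬dirty) ∧ excl ∧ owned: {q5}.

{q5}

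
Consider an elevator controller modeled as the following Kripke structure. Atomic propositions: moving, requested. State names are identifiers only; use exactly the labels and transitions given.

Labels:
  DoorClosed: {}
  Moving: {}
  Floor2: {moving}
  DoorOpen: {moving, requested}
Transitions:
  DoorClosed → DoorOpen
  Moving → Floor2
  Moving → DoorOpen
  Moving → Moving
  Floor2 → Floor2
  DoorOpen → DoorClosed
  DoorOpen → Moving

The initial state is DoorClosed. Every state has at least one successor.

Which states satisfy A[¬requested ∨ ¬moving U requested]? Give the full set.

{DoorClosed, DoorOpen}

States satisfying ¬requested ∨ ¬moving: {DoorClosed, Moving, Floor2}.
States satisfying requested: {DoorOpen}.
States satisfying A[¬requested ∨ ¬moving U requested]: {DoorClosed, DoorOpen}.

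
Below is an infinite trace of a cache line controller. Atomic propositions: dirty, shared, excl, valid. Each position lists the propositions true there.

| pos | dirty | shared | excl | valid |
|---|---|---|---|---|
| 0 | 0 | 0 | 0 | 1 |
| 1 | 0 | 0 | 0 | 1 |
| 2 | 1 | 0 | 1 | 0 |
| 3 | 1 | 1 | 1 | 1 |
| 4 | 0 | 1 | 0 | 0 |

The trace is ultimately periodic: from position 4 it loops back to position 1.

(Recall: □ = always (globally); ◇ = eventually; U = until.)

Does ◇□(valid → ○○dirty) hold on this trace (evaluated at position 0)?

□(valid → ○○dirty) is false at every position 0..4, so it never becomes true and ◇□(valid → ○○dirty) fails.

Does not hold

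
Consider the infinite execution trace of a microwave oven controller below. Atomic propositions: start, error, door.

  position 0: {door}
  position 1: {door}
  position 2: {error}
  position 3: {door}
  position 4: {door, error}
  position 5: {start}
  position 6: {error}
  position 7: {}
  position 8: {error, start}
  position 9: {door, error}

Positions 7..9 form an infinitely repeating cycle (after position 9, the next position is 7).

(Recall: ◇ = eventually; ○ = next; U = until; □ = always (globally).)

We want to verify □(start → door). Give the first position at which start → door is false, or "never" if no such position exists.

5

Check start → door at each position in order: 0 ✓, 1 ✓, 2 ✓, 3 ✓, 4 ✓.
At position 5 the labels are {start}, so start → door is false there. This is the first violation.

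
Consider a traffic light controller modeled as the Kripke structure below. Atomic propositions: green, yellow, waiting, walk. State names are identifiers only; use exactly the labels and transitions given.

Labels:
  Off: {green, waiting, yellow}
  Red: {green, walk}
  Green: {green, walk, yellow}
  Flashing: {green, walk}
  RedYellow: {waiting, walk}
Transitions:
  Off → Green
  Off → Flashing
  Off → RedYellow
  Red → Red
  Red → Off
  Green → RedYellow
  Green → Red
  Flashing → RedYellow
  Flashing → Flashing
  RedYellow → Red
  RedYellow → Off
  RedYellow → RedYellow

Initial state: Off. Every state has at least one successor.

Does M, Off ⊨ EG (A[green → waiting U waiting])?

States satisfying A[green → waiting U waiting]: {Off, RedYellow}.
States satisfying EG (A[green → waiting U waiting]): {Off, RedYellow}.
Off ∈ Sat(EG (A[green → waiting U waiting])).

Yes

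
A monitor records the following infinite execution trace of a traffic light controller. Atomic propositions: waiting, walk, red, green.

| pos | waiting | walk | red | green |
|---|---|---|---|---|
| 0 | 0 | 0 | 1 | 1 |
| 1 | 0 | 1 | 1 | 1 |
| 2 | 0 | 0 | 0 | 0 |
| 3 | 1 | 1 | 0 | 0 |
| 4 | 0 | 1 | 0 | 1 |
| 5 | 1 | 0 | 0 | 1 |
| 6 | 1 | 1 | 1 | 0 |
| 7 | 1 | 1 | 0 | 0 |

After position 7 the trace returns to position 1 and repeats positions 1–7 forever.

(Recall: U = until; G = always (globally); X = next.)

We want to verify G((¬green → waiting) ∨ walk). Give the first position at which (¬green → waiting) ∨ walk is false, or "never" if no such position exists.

2

Check (¬green → waiting) ∨ walk at each position in order: 0 ✓, 1 ✓.
At position 2 the labels are {}, so (¬green → waiting) ∨ walk is false there. This is the first violation.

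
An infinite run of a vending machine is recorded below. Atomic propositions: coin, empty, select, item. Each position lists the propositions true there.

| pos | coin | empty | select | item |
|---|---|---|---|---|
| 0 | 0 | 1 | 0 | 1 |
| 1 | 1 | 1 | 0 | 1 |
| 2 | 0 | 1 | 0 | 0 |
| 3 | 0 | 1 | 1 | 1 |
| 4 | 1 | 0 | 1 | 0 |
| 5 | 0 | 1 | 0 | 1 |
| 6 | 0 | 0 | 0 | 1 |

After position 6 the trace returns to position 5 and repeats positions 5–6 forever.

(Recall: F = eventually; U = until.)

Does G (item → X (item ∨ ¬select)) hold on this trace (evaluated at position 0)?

item → X (item ∨ ¬select) must hold at every position from 0 onward. It fails at position 3, so G (item → X (item ∨ ¬select)) is false.
Positions where item holds: 0, 1, 3, 5, 6.
Check X (item ∨ ¬select) at each: 0→ok, 1→ok, 3→fails, 5→ok, 6→ok.

Does not hold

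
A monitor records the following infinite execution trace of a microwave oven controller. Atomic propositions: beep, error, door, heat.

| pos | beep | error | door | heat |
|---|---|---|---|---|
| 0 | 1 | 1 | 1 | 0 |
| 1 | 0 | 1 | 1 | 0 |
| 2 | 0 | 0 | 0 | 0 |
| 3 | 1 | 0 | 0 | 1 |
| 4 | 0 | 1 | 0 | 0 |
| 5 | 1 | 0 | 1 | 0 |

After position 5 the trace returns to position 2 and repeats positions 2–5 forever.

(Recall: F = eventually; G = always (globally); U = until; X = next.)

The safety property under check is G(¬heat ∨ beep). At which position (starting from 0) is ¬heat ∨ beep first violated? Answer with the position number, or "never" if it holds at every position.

never

¬heat ∨ beep holds at every position 0..5, and those are all the positions the trace ever visits, so the invariant G(¬heat ∨ beep) is never violated.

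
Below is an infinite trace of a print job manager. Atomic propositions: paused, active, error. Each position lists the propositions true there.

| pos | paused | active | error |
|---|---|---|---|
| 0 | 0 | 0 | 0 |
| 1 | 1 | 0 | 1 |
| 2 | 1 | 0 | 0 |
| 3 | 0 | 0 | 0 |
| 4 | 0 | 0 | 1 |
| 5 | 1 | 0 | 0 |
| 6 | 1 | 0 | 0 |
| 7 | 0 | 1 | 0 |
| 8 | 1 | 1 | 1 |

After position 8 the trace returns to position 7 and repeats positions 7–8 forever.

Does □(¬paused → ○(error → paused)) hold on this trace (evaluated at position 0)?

Violated

¬paused → ○(error → paused) must hold at every position from 0 onward. It fails at position 3, so □(¬paused → ○(error → paused)) is false.
Positions where ¬paused holds: 0, 3, 4, 7.
Check ○(error → paused) at each: 0→ok, 3→fails, 4→ok, 7→ok.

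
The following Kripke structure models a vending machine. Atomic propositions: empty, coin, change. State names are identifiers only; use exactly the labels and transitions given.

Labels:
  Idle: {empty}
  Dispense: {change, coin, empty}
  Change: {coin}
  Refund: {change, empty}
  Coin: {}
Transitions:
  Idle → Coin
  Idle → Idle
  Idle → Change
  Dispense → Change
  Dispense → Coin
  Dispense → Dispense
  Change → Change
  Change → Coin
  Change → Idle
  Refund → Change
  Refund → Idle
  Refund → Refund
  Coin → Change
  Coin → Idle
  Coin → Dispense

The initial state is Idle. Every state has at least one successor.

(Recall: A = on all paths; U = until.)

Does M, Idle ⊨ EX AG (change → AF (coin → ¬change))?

States satisfying AG (change → AF (coin → ¬change)): ∅.
States satisfying EX AG (change → AF (coin → ¬change)): ∅.
No suitable path/successor from Idle witnesses the formula.
Idle ∉ Sat(EX AG (change → AF (coin → ¬change))).

Violated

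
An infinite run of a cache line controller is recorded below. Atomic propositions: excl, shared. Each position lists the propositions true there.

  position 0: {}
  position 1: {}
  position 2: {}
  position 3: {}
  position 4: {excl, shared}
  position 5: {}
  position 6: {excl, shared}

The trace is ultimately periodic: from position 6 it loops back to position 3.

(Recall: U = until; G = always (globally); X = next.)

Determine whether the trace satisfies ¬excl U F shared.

Yes

Walking from position 0: F shared first holds at position 0, and ¬excl holds at every earlier position along the way, so ¬excl U F shared holds.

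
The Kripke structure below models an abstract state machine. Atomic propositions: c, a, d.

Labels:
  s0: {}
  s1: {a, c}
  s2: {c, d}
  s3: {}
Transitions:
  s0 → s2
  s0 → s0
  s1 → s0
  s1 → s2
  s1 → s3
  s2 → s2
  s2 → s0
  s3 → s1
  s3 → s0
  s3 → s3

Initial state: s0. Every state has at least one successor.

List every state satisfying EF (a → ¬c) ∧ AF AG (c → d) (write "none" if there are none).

States satisfying a → ¬c: {s0, s2, s3}.
States satisfying EF (a → ¬c): {s0, s1, s2, s3}.
States satisfying AG (c → d): {s0, s2}.
States satisfying AF AG (c → d): {s0, s2}.
States satisfying EF (a → ¬c) ∧ AF AG (c → d): {s0, s2}.

{s0, s2}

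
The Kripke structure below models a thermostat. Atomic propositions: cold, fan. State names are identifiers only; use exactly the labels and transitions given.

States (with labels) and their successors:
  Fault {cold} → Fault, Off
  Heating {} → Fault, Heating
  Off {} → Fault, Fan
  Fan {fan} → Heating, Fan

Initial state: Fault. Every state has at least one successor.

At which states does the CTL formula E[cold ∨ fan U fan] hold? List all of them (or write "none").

States satisfying cold ∨ fan: {Fault, Fan}.
States satisfying fan: {Fan}.
States satisfying E[cold ∨ fan U fan]: {Fan}.

{Fan}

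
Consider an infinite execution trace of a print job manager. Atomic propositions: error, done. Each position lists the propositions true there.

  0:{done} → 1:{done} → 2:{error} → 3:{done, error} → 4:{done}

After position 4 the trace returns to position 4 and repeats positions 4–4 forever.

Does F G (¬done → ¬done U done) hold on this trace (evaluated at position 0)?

Satisfied

G (¬done → ¬done U done) holds at position 0, which is reachable from 0, so F G (¬done → ¬done U done) holds.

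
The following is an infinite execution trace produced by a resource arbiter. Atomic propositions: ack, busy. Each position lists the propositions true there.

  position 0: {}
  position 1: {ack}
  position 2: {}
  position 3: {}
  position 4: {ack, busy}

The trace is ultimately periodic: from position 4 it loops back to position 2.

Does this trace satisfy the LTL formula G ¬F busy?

Violated

¬F busy must hold at every position from 0 onward. It fails at position 0, so G ¬F busy is false.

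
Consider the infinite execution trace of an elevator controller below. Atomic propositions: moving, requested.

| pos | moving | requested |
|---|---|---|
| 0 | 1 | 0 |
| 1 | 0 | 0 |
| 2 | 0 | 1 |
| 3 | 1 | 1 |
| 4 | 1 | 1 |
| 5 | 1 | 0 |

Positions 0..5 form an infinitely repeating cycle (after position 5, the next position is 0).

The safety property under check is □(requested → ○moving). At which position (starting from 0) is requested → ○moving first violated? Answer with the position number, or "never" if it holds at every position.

never

requested → ○moving holds at every position 0..5, and those are all the positions the trace ever visits, so the invariant □(requested → ○moving) is never violated.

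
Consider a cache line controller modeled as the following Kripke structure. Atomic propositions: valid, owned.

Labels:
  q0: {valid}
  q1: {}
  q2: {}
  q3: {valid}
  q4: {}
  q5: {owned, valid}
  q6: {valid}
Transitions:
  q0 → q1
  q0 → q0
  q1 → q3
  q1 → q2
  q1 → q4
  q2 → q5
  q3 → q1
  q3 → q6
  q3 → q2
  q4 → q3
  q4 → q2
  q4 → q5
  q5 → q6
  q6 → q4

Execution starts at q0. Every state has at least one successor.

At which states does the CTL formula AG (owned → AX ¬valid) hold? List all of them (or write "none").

States satisfying owned → AX ¬valid: {q0, q1, q2, q3, q4, q6}.
States satisfying AG (owned → AX ¬valid): ∅.

none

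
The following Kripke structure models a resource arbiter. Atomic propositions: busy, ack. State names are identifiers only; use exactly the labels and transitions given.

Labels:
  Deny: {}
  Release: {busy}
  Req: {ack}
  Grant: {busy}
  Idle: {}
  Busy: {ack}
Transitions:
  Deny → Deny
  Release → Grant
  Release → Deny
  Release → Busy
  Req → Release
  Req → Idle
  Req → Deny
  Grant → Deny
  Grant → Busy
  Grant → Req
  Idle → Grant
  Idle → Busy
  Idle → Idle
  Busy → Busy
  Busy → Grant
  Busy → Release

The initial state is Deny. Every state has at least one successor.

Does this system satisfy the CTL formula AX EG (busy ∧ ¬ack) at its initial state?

States satisfying EG (busy ∧ ¬ack): ∅.
States satisfying AX EG (busy ∧ ¬ack): ∅.
Deny ∉ Sat(AX EG (busy ∧ ¬ack)).

Violated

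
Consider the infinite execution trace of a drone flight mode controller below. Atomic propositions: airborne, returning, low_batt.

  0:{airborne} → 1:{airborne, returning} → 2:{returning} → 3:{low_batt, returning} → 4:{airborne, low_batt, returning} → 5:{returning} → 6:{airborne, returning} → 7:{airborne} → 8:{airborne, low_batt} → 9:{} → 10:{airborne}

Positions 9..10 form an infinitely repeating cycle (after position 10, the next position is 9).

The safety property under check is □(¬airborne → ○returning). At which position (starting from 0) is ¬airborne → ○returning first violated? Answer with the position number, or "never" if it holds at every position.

Check ¬airborne → ○returning at each position in order: 0 ✓, 1 ✓, 2 ✓, 3 ✓, 4 ✓, 5 ✓, 6 ✓, 7 ✓, 8 ✓.
At position 9 the labels are {} and the next position 10 has {airborne}, so ¬airborne → ○returning is false there. This is the first violation.

9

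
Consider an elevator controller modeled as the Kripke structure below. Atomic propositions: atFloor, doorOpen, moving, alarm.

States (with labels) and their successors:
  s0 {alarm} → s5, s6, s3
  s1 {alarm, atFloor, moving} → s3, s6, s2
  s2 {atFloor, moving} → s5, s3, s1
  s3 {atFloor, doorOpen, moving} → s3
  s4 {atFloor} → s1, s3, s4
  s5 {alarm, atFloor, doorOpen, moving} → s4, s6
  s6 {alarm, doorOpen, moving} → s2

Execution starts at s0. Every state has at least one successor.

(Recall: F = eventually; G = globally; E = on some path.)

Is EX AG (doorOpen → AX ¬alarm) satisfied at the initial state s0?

Holds

States satisfying AG (doorOpen → AX ¬alarm): {s3}.
States satisfying EX AG (doorOpen → AX ¬alarm): {s0, s1, s2, s3, s4}.
s0 ∈ Sat(EX AG (doorOpen → AX ¬alarm)).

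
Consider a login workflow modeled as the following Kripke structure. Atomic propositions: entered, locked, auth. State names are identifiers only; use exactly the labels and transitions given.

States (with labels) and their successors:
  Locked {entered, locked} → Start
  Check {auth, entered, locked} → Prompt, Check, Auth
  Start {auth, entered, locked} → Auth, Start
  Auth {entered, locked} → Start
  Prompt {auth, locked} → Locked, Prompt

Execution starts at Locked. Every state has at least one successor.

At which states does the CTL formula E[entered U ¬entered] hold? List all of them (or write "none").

States satisfying entered: {Locked, Check, Start, Auth}.
States satisfying ¬entered: {Prompt}.
States satisfying E[entered U ¬entered]: {Check, Prompt}.

{Check, Prompt}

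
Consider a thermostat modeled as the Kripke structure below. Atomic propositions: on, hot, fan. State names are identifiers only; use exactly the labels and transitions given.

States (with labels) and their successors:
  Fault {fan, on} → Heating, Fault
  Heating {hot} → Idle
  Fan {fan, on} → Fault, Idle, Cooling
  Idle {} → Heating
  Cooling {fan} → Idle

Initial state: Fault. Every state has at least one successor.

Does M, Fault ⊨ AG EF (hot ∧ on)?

States satisfying EF (hot ∧ on): ∅.
States satisfying AG EF (hot ∧ on): ∅.
Fault is reachable from Fault and violates EF (hot ∧ on), so AG fails at Fault.
Fault ∉ Sat(AG EF (hot ∧ on)).

Does not hold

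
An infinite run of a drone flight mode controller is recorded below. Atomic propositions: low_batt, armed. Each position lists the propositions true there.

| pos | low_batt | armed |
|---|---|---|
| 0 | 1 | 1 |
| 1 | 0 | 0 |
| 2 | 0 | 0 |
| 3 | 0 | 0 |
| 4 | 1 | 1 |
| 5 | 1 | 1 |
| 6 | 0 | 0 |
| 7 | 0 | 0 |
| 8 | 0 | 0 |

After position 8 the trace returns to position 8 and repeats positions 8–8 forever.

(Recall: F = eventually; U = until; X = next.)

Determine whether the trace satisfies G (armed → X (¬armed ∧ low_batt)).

armed → X (¬armed ∧ low_batt) must hold at every position from 0 onward. It fails at position 0, so G (armed → X (¬armed ∧ low_batt)) is false.
Positions where armed holds: 0, 4, 5.
Check X (¬armed ∧ low_batt) at each: 0→fails, 4→fails, 5→fails.

Does not hold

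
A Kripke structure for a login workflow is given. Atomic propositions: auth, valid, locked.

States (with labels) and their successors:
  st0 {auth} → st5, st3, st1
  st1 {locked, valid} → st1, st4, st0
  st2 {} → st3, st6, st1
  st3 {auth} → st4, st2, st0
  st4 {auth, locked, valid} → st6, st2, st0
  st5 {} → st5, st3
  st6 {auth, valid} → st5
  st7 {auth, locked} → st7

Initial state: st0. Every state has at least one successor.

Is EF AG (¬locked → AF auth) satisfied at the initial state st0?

No

States satisfying AG (¬locked → AF auth): {st7}.
States satisfying EF AG (¬locked → AF auth): {st7}.
No suitable path/successor from st0 witnesses the formula.
st0 ∉ Sat(EF AG (¬locked → AF auth)).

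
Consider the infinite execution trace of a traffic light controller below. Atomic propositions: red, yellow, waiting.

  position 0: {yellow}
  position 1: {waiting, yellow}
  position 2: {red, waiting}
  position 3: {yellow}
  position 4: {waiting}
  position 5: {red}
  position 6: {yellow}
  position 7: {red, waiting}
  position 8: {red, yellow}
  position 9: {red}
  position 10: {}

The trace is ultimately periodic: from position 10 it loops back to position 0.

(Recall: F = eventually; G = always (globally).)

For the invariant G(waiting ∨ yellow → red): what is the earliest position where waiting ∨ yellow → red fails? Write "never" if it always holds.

0

At position 0 the labels are {yellow}, so waiting ∨ yellow → red is false there. This is the first violation.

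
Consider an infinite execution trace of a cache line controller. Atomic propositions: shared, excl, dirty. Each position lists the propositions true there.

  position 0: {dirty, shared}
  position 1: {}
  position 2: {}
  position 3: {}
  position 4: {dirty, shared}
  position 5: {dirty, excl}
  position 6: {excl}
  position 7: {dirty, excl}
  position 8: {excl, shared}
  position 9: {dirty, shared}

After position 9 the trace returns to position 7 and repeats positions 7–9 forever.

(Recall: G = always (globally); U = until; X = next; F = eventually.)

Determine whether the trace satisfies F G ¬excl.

Does not hold

G ¬excl is false at every position 0..9, so it never becomes true and F G ¬excl fails.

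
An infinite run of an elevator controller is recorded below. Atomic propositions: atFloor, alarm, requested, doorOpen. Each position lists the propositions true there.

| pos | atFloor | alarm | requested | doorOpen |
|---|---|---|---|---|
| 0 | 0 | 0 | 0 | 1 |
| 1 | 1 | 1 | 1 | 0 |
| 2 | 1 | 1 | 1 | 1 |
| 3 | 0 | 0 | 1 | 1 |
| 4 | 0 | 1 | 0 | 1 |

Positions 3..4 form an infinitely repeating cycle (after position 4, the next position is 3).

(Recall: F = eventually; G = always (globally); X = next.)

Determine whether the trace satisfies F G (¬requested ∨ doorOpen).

G (¬requested ∨ doorOpen) holds at position 2, which is reachable from 0, so F G (¬requested ∨ doorOpen) holds.

Yes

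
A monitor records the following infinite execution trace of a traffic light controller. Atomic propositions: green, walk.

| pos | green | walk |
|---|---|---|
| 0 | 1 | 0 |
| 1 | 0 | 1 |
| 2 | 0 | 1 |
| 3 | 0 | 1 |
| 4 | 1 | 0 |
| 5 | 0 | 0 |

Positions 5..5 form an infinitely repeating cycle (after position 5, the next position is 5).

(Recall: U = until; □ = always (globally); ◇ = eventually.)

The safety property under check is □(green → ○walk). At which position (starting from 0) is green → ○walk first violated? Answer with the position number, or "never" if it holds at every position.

Check green → ○walk at each position in order: 0 ✓, 1 ✓, 2 ✓, 3 ✓.
At position 4 the labels are {green} and the next position 5 has {}, so green → ○walk is false there. This is the first violation.

4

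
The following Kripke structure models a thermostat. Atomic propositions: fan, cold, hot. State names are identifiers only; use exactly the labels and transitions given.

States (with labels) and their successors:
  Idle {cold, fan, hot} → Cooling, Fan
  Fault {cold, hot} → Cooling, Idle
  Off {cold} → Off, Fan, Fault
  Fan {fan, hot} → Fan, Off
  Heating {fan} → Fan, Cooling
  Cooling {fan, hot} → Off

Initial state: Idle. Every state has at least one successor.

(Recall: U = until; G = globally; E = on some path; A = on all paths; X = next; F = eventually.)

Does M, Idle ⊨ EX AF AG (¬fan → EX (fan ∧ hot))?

States satisfying AF AG (¬fan → EX (fan ∧ hot)): {Idle, Fault, Off, Fan, Heating, Cooling}.
States satisfying EX AF AG (¬fan → EX (fan ∧ hot)): {Idle, Fault, Off, Fan, Heating, Cooling}.
Idle ∈ Sat(EX AF AG (¬fan → EX (fan ∧ hot))).

Satisfied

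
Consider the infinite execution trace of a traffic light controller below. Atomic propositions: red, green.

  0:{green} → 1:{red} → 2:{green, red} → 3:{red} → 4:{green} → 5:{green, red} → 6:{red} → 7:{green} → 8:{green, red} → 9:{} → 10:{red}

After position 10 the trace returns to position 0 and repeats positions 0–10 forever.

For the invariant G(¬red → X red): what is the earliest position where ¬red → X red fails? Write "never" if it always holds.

¬red → X red holds at every position 0..10, and those are all the positions the trace ever visits, so the invariant G(¬red → X red) is never violated.

never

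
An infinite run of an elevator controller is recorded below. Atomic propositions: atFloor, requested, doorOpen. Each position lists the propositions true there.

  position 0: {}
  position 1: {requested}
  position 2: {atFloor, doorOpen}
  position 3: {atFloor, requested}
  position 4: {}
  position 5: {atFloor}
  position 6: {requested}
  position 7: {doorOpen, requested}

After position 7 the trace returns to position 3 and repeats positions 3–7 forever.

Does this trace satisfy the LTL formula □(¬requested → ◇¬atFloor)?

¬requested → ◇¬atFloor holds at every position 0..7, and those are all positions ever visited, so □(¬requested → ◇¬atFloor) holds.
Positions where ¬requested holds: 0, 2, 4, 5.
Check ◇¬atFloor at each: 0→ok, 2→ok, 4→ok, 5→ok.

Holds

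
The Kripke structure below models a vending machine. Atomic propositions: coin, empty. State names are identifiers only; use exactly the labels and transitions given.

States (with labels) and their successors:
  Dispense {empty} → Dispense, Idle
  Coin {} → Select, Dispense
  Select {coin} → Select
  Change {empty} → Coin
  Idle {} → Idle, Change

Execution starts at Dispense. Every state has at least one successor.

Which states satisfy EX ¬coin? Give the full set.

{Dispense, Coin, Change, Idle}

States satisfying ¬coin: {Dispense, Coin, Change, Idle}.
States satisfying EX ¬coin: {Dispense, Coin, Change, Idle}.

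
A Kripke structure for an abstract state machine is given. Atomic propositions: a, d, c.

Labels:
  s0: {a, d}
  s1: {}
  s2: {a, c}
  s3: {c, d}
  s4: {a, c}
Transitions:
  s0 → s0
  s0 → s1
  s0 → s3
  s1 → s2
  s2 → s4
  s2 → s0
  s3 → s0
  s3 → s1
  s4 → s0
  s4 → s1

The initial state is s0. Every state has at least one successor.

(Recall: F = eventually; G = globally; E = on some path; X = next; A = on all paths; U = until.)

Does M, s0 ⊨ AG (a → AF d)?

States satisfying a → AF d: {s0, s1, s3}.
States satisfying AG (a → AF d): ∅.
s2 is reachable from s0 and violates a → AF d, so AG fails at s0.
s0 ∉ Sat(AG (a → AF d)).

No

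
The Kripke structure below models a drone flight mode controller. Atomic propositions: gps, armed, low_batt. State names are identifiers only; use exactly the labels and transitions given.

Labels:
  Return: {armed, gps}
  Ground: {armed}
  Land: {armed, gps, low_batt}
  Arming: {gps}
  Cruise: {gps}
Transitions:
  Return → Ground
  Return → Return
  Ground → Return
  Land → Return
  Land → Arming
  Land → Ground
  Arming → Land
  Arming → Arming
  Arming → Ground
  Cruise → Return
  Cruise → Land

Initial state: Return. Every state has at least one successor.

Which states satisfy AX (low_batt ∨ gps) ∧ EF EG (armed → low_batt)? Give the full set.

States satisfying low_batt ∨ gps: {Return, Land, Arming, Cruise}.
States satisfying AX (low_batt ∨ gps): {Ground, Cruise}.
States satisfying EG (armed → low_batt): {Land, Arming, Cruise}.
States satisfying EF EG (armed → low_batt): {Land, Arming, Cruise}.
States satisfying AX (low_batt ∨ gps) ∧ EF EG (armed → low_batt): {Cruise}.

{Cruise}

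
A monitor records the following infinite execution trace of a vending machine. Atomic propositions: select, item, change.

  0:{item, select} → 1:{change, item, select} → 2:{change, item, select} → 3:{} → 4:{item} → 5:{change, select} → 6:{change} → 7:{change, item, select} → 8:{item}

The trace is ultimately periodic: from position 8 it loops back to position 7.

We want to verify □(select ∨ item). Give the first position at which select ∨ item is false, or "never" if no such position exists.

Check select ∨ item at each position in order: 0 ✓, 1 ✓, 2 ✓.
At position 3 the labels are {}, so select ∨ item is false there. This is the first violation.

3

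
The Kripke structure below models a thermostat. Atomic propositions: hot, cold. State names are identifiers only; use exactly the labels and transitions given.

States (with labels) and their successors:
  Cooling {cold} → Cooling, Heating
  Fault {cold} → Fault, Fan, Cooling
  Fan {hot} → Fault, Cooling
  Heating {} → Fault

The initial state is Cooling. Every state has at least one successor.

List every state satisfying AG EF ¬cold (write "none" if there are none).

States satisfying EF ¬cold: {Cooling, Fault, Fan, Heating}.
States satisfying AG EF ¬cold: {Cooling, Fault, Fan, Heating}.

{Cooling, Fault, Fan, Heating}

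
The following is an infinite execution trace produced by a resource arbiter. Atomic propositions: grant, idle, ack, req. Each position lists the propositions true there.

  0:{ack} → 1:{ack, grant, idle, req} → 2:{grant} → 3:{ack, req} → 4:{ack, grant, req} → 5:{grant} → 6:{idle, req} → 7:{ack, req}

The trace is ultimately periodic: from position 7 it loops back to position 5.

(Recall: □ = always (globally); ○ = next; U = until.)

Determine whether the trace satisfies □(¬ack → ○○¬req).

Does not hold

¬ack → ○○¬req must hold at every position from 0 onward. It fails at position 2, so □(¬ack → ○○¬req) is false.
Positions where ¬ack holds: 2, 5, 6.
Check ○○¬req at each: 2→fails, 5→fails, 6→ok.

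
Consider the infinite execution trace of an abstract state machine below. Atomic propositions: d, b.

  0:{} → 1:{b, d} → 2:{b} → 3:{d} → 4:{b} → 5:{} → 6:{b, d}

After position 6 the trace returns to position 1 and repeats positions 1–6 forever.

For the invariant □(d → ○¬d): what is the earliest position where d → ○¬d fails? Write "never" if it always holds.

6

Check d → ○¬d at each position in order: 0 ✓, 1 ✓, 2 ✓, 3 ✓, 4 ✓, 5 ✓.
At position 6 the labels are {b, d} and the next position 1 has {b, d}, so d → ○¬d is false there. This is the first violation.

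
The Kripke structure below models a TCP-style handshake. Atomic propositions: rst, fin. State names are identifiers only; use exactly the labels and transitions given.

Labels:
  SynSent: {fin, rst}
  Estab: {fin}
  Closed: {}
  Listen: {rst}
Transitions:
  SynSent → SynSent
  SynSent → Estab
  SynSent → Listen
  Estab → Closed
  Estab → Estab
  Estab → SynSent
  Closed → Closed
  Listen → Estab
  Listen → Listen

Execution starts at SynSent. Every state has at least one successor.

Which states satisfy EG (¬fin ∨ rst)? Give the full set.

States satisfying ¬fin ∨ rst: {SynSent, Closed, Listen}.
States satisfying EG (¬fin ∨ rst): {SynSent, Closed, Listen}.

{SynSent, Closed, Listen}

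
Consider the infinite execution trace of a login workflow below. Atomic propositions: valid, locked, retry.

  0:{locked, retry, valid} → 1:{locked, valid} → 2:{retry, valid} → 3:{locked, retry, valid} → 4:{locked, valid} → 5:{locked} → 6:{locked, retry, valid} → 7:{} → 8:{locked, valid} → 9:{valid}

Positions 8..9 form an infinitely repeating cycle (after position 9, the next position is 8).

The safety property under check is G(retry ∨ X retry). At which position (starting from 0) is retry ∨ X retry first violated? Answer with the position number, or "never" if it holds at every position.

Check retry ∨ X retry at each position in order: 0 ✓, 1 ✓, 2 ✓, 3 ✓.
At position 4 the labels are {locked, valid} and the next position 5 has {locked}, so retry ∨ X retry is false there. This is the first violation.

4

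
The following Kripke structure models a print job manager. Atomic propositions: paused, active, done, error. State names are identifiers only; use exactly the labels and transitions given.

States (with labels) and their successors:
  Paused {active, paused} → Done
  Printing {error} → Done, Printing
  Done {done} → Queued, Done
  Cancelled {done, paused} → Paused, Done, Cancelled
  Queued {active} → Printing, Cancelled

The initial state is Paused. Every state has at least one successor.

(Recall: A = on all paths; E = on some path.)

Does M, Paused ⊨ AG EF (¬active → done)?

States satisfying EF (¬active → done): {Paused, Printing, Done, Cancelled, Queued}.
States satisfying AG EF (¬active → done): {Paused, Printing, Done, Cancelled, Queued}.
Every state reachable from Paused satisfies EF (¬active → done).
Paused ∈ Sat(AG EF (¬active → done)).

Yes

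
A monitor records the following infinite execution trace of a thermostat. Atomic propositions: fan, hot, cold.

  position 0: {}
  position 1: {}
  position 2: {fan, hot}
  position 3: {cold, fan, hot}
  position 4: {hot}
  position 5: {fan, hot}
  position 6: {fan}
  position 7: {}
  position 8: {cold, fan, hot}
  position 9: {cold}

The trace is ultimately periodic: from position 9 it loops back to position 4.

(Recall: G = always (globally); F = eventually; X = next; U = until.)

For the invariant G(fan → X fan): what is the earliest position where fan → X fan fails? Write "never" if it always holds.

3

Check fan → X fan at each position in order: 0 ✓, 1 ✓, 2 ✓.
At position 3 the labels are {cold, fan, hot} and the next position 4 has {hot}, so fan → X fan is false there. This is the first violation.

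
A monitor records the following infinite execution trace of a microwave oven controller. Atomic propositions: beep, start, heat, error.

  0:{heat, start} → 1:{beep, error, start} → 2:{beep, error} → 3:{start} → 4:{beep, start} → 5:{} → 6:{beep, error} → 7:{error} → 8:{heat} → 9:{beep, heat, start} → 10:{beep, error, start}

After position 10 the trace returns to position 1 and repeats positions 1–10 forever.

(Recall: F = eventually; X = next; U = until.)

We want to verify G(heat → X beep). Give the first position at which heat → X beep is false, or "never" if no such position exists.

heat → X beep holds at every position 0..10, and those are all the positions the trace ever visits, so the invariant G(heat → X beep) is never violated.

never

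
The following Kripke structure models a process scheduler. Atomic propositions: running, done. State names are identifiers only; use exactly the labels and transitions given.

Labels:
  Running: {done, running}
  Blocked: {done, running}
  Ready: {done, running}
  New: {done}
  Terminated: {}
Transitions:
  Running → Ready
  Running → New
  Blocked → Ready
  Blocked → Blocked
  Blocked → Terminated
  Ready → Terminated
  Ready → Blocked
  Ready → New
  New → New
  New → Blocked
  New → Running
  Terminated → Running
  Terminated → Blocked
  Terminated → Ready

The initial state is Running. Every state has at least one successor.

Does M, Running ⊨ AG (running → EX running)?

Satisfied

States satisfying running → EX running: {Running, Blocked, Ready, New, Terminated}.
States satisfying AG (running → EX running): {Running, Blocked, Ready, New, Terminated}.
Every state reachable from Running satisfies running → EX running.
Running ∈ Sat(AG (running → EX running)).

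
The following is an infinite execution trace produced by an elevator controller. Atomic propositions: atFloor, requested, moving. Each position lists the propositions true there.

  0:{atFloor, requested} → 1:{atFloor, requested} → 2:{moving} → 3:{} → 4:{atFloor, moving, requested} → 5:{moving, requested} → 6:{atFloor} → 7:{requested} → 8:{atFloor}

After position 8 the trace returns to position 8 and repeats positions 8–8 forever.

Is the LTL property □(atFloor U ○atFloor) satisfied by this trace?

atFloor U ○atFloor must hold at every position from 0 onward. It fails at position 1, so □(atFloor U ○atFloor) is false.

Does not hold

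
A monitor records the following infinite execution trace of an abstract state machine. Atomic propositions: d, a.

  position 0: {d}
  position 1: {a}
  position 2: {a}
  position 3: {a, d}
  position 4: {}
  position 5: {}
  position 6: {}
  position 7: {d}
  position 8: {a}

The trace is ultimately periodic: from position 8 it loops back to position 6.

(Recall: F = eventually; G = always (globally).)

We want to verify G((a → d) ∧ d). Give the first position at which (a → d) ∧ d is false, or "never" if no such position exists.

Check (a → d) ∧ d at each position in order: 0 ✓.
At position 1 the labels are {a}, so (a → d) ∧ d is false there. This is the first violation.

1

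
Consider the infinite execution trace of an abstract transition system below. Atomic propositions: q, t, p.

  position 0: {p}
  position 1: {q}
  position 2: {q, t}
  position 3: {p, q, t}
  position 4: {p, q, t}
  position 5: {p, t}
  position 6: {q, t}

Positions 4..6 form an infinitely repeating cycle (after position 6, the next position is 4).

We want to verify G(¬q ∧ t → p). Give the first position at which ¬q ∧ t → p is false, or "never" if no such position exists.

never

¬q ∧ t → p holds at every position 0..6, and those are all the positions the trace ever visits, so the invariant G(¬q ∧ t → p) is never violated.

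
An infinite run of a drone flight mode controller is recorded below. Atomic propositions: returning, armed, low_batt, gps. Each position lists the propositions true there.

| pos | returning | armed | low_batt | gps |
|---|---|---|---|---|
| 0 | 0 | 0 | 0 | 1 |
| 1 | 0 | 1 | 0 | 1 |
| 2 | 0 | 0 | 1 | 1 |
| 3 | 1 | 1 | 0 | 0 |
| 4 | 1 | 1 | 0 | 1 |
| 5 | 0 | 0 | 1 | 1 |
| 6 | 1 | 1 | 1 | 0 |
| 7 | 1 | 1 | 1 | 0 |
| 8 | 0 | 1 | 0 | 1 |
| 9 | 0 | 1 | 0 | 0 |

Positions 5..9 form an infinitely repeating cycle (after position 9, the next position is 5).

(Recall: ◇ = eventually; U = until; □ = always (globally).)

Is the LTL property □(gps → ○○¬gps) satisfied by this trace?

gps → ○○¬gps must hold at every position from 0 onward. It fails at position 0, so □(gps → ○○¬gps) is false.
Positions where gps holds: 0, 1, 2, 4, 5, 8.
Check ○○¬gps at each: 0→fails, 1→ok, 2→fails, 4→ok, 5→ok, 8→fails.

Does not hold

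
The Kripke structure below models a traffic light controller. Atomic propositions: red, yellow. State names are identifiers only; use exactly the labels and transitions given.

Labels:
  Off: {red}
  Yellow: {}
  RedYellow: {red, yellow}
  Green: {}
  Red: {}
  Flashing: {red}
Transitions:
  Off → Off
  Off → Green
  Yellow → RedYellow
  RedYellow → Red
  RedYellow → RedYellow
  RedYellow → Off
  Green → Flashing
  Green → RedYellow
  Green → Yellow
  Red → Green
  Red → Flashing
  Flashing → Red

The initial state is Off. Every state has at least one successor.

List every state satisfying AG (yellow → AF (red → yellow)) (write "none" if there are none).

States satisfying yellow → AF (red → yellow): {Off, Yellow, RedYellow, Green, Red, Flashing}.
States satisfying AG (yellow → AF (red → yellow)): {Off, Yellow, RedYellow, Green, Red, Flashing}.

{Off, Yellow, RedYellow, Green, Red, Flashing}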